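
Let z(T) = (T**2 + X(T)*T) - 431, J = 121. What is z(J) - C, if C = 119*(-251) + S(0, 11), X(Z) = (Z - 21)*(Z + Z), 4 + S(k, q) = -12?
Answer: 2972295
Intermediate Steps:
S(k, q) = -16 (S(k, q) = -4 - 12 = -16)
X(Z) = 2*Z*(-21 + Z) (X(Z) = (-21 + Z)*(2*Z) = 2*Z*(-21 + Z))
z(T) = -431 + T**2 + 2*T**2*(-21 + T) (z(T) = (T**2 + (2*T*(-21 + T))*T) - 431 = (T**2 + 2*T**2*(-21 + T)) - 431 = -431 + T**2 + 2*T**2*(-21 + T))
C = -29885 (C = 119*(-251) - 16 = -29869 - 16 = -29885)
z(J) - C = (-431 - 41*121**2 + 2*121**3) - 1*(-29885) = (-431 - 41*14641 + 2*1771561) + 29885 = (-431 - 600281 + 3543122) + 29885 = 2942410 + 29885 = 2972295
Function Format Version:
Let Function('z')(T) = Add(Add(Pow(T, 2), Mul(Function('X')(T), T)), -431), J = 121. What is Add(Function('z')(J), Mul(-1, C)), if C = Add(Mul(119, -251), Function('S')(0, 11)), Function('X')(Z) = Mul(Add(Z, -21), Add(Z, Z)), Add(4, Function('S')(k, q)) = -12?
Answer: 2972295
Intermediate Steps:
Function('S')(k, q) = -16 (Function('S')(k, q) = Add(-4, -12) = -16)
Function('X')(Z) = Mul(2, Z, Add(-21, Z)) (Function('X')(Z) = Mul(Add(-21, Z), Mul(2, Z)) = Mul(2, Z, Add(-21, Z)))
Function('z')(T) = Add(-431, Pow(T, 2), Mul(2, Pow(T, 2), Add(-21, T))) (Function('z')(T) = Add(Add(Pow(T, 2), Mul(Mul(2, T, Add(-21, T)), T)), -431) = Add(Add(Pow(T, 2), Mul(2, Pow(T, 2), Add(-21, T))), -431) = Add(-431, Pow(T, 2), Mul(2, Pow(T, 2), Add(-21, T))))
C = -29885 (C = Add(Mul(119, -251), -16) = Add(-29869, -16) = -29885)
Add(Function('z')(J), Mul(-1, C)) = Add(Add(-431, Mul(-41, Pow(121, 2)), Mul(2, Pow(121, 3))), Mul(-1, -29885)) = Add(Add(-431, Mul(-41, 14641), Mul(2, 1771561)), 29885) = Add(Add(-431, -600281, 3543122), 29885) = Add(2942410, 29885) = 2972295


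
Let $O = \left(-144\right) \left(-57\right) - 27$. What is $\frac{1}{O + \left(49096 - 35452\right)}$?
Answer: $\frac{1}{21825} \approx 4.5819 \cdot 10^{-5}$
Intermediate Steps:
$O = 8181$ ($O = 8208 - 27 = 8181$)
$\frac{1}{O + \left(49096 - 35452\right)} = \frac{1}{8181 + \left(49096 - 35452\right)} = \frac{1}{8181 + 13644} = \frac{1}{21825}$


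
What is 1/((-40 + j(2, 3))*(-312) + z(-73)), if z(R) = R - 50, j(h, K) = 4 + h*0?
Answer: 1/11109 ≈ 9.0017e-5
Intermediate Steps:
j(h, K) = 4 (j(h, K) = 4 + 0 = 4)
z(R) = -50 + R
1/((-40 + j(2, 3))*(-312) + z(-73)) = 1/((-40 + 4)*(-312) + (-50 - 73)) = 1/(-36*(-312) - 123) = 1/(11232 - 123) = 1/11109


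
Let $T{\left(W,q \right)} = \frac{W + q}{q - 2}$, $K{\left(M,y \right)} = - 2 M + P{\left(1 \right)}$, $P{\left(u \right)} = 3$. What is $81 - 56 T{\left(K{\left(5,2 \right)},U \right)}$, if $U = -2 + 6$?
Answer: $165$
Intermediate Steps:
$K{\left(M,y \right)} = 3 - 2 M$ ($K{\left(M,y \right)} = - 2 M + 3 = 3 - 2 M$)
$U = 4$
$T{\left(W,q \right)} = \frac{W + q}{-2 + q}$
$81 - 56 T{\left(K{\left(5,2 \right)},U \right)} = 81 - 56 \frac{\left(3 - 10\right) + 4}{-2 + 4} = 81 - 56 \frac{\left(3 - 10\right) + 4}{2} = 81 - 56 \frac{-7 + 4}{2} = 81 - 56 \cdot \frac{1}{2} \left(-3\right) = 81 - -84 = 81 + 84 = 165$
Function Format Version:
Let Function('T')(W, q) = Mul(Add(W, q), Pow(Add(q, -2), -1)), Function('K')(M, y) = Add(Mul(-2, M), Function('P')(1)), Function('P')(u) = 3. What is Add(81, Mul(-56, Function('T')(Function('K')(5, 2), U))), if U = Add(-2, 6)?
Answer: 165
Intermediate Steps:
Function('K')(M, y) = Add(3, Mul(-2, M)) (Function('K')(M, y) = Add(Mul(-2, M), 3) = Add(3, Mul(-2, M)))
U = 4
Function('T')(W, q) = Mul(Pow(Add(-2, q), -1), Add(W, q)) (Function('T')(W, q) = Mul(Add(W, q), Pow(Add(-2, q), -1)) = Mul(Pow(Add(-2, q), -1), Add(W, q)))
Add(81, Mul(-56, Function('T')(Function('K')(5, 2), U))) = Add(81, Mul(-56, Mul(Pow(Add(-2, 4), -1), Add(Add(3, Mul(-2, 5)), 4)))) = Add(81, Mul(-56, Mul(Pow(2, -1), Add(Add(3, -10), 4)))) = Add(81, Mul(-56, Mul(Rational(1, 2), Add(-7, 4)))) = Add(81, Mul(-56, Mul(Rational(1, 2), -3))) = Add(81, Mul(-56, Rational(-3, 2))) = Add(81, 84) = 165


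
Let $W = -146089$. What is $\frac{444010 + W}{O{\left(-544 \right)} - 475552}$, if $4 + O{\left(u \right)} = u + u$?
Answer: $- \frac{297921}{476644} \approx -0.62504$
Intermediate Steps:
$O{\left(u \right)} = -4 + 2 u$ ($O{\left(u \right)} = -4 + \left(u + u\right) = -4 + 2 u$)
$\frac{444010 + W}{O{\left(-544 \right)} - 475552} = \frac{444010 - 146089}{\left(-4 + 2 \left(-544\right)\right) - 475552} = \frac{297921}{\left(-4 - 1088\right) - 475552} = \frac{297921}{-1092 - 475552} = \frac{297921}{-476644} = 297921 \left(- \frac{1}{476644}\right) = - \frac{297921}{476644}$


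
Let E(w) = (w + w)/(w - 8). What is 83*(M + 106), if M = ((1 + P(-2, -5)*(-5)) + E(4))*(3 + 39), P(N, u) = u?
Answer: 92462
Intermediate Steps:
E(w) = 2*w/(-8 + w) (E(w) = (2*w)/(-8 + w) = 2*w/(-8 + w))
M = 1008 (M = ((1 - 5*(-5)) + 2*4/(-8 + 4))*(3 + 39) = ((1 + 25) + 2*4/(-4))*42 = (26 + 2*4*(-1/4))*42 = (26 - 2)*42 = 24*42 = 1008)
83*(M + 106) = 83*(1008 + 106) = 83*1114 = 92462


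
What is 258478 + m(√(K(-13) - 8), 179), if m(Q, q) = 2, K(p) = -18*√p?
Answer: 258480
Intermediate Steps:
258478 + m(√(K(-13) - 8), 179) = 258478 + 2 = 258480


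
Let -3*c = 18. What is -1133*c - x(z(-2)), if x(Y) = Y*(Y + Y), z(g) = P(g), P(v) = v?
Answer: 6790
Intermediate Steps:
c = -6 (c = -⅓*18 = -6)
z(g) = g
x(Y) = 2*Y² (x(Y) = Y*(2*Y) = 2*Y²)
-1133*c - x(z(-2)) = -1133*(-6) - 2*(-2)² = 6798 - 2*4 = 6798 - 1*8 = 6798 - 8 = 6790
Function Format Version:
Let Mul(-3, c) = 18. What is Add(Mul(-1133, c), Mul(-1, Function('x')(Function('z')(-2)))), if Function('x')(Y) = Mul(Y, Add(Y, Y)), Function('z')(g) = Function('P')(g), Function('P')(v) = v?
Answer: 6790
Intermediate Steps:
c = -6 (c = Mul(Rational(-1, 3), 18) = -6)
Function('z')(g) = g
Function('x')(Y) = Mul(2, Pow(Y, 2)) (Function('x')(Y) = Mul(Y, Mul(2, Y)) = Mul(2, Pow(Y, 2)))
Add(Mul(-1133, c), Mul(-1, Function('x')(Function('z')(-2)))) = Add(Mul(-1133, -6), Mul(-1, Mul(2, Pow(-2, 2)))) = Add(6798, Mul(-1, Mul(2, 4))) = Add(6798, Mul(-1, 8)) = Add(6798, -8) = 6790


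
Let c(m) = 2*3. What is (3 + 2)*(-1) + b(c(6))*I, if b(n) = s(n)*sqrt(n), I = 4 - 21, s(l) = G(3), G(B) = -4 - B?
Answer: -5 + 119*sqrt(6) ≈ 286.49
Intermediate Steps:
s(l) = -7 (s(l) = -4 - 1*3 = -4 - 3 = -7)
c(m) = 6
I = -17
b(n) = -7*sqrt(n)
(3 + 2)*(-1) + b(c(6))*I = (3 + 2)*(-1) - 7*sqrt(6)*(-17) = 5*(-1) + 119*sqrt(6) = -5 + 119*sqrt(6)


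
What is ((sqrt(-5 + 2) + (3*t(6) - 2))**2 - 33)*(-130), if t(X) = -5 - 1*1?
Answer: -47320 + 5200*I*sqrt(3) ≈ -47320.0 + 9006.7*I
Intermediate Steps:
t(X) = -6 (t(X) = -5 - 1 = -6)
((sqrt(-5 + 2) + (3*t(6) - 2))**2 - 33)*(-130) = ((sqrt(-5 + 2) + (3*(-6) - 2))**2 - 33)*(-130) = ((sqrt(-3) + (-18 - 2))**2 - 33)*(-130) = ((I*sqrt(3) - 20)**2 - 33)*(-130) = ((-20 + I*sqrt(3))**2 - 33)*(-130) = (-33 + (-20 + I*sqrt(3))**2)*(-130) = 4290 - 130*(-20 + I*sqrt(3))**2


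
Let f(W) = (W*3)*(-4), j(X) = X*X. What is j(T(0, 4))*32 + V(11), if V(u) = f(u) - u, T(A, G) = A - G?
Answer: 369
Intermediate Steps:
j(X) = X**2
f(W) = -12*W (f(W) = (3*W)*(-4) = -12*W)
V(u) = -13*u (V(u) = -12*u - u = -13*u)
j(T(0, 4))*32 + V(11) = (0 - 1*4)**2*32 - 13*11 = (0 - 4)**2*32 - 143 = (-4)**2*32 - 143 = 16*32 - 143 = 512 - 143 = 369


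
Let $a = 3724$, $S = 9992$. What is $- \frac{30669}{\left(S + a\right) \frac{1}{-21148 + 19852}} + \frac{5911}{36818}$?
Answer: $\frac{13550805601}{4675886} \approx 2898.0$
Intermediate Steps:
$- \frac{30669}{\left(S + a\right) \frac{1}{-21148 + 19852}} + \frac{5911}{36818} = - \frac{30669}{\left(9992 + 3724\right) \frac{1}{-21148 + 19852}} + \frac{5911}{36818} = - \frac{30669}{13716 \frac{1}{-1296}} + 5911 \cdot \frac{1}{36818} = - \frac{30669}{13716 \left(- \frac{1}{1296}\right)} + \frac{5911}{36818} = - \frac{30669}{- \frac{127}{12}} + \frac{5911}{36818} = \left(-30669\right) \left(- \frac{12}{127}\right) + \frac{5911}{36818} = \frac{368028}{127} + \frac{5911}{36818} = \frac{13550805601}{4675886}$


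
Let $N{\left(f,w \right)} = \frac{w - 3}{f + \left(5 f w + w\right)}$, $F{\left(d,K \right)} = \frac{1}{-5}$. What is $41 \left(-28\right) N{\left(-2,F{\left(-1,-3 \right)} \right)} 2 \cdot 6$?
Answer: $-220416$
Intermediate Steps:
$F{\left(d,K \right)} = - \frac{1}{5}$
$N{\left(f,w \right)} = \frac{-3 + w}{f + w + 5 f w}$ ($N{\left(f,w \right)} = \frac{-3 + w}{f + \left(5 f w + w\right)} = \frac{-3 + w}{f + \left(w + 5 f w\right)} = \frac{-3 + w}{f + w + 5 f w}$)
$41 \left(-28\right) N{\left(-2,F{\left(-1,-3 \right)} \right)} 2 \cdot 6 = 41 \left(-28\right) \frac{-3 - \frac{1}{5}}{-2 - \frac{1}{5} + 5 \left(-2\right) \left(- \frac{1}{5}\right)} 2 \cdot 6 = - 1148 \frac{1}{-2 - \frac{1}{5} + 2} \left(- \frac{16}{5}\right) 2 \cdot 6 = - 1148 \frac{1}{- \frac{1}{5}} \left(- \frac{16}{5}\right) 2 \cdot 6 = - 1148 \left(-5\right) \left(- \frac{16}{5}\right) 2 \cdot 6 = - 1148 \cdot 16 \cdot 2 \cdot 6 = - 1148 \cdot 32 \cdot 6 = \left(-1148\right) 192 = -220416$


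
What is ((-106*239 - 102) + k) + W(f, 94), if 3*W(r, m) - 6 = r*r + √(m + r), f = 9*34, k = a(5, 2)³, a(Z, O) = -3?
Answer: 17273/3 ≈ 5757.7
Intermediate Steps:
k = -27 (k = (-3)³ = -27)
f = 306
W(r, m) = 2 + r²/3 + √(m + r)/3 (W(r, m) = 2 + (r*r + √(m + r))/3 = 2 + (r² + √(m + r))/3 = 2 + (r²/3 + √(m + r)/3) = 2 + r²/3 + √(m + r)/3)
((-106*239 - 102) + k) + W(f, 94) = ((-106*239 - 102) - 27) + (2 + (⅓)*306² + √(94 + 306)/3) = ((-25334 - 102) - 27) + (2 + (⅓)*93636 + √400/3) = (-25436 - 27) + (2 + 31212 + (⅓)*20) = -25463 + (2 + 31212 + 20/3) = -25463 + 93662/3 = 17273/3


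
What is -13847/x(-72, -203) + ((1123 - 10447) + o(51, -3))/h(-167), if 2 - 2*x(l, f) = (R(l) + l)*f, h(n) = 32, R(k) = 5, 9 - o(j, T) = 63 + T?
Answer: -126604417/435168 ≈ -290.93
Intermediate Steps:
o(j, T) = -54 - T (o(j, T) = 9 - (63 + T) = 9 + (-63 - T) = -54 - T)
x(l, f) = 1 - f*(5 + l)/2 (x(l, f) = 1 - (5 + l)*f/2 = 1 - f*(5 + l)/2)
-13847/x(-72, -203) + ((1123 - 10447) + o(51, -3))/h(-167) = -13847/(1 - 5/2*(-203) - 1/2*(-203)*(-72)) + ((1123 - 10447) + (-54 - 1*(-3)))/32 = -13847/(1 + 1015/2 - 7308) + (-9324 + (-54 + 3))*(1/32) = -13847/(-13599/2) + (-9324 - 51)*(1/32) = -13847*(-2/13599) - 9375*1/32 = 27694/13599 - 9375/32 = -126604417/435168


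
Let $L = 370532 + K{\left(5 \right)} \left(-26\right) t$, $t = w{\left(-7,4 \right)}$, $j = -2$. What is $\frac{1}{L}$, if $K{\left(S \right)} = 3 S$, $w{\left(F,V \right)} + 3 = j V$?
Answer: $\frac{1}{374822} \approx 2.6679 \cdot 10^{-6}$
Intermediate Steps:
$w{\left(F,V \right)} = -3 - 2 V$
$t = -11$ ($t = -3 - 8 = -11$)
$L = 374822$ ($L = 370532 + 3 \cdot 5 \left(-26\right) \left(-11\right) = 370532 + 15 \left(-26\right) \left(-11\right) = 370532 - -4290 = 370532 + 4290 = 374822$)
$\frac{1}{L} = \frac{1}{374822}$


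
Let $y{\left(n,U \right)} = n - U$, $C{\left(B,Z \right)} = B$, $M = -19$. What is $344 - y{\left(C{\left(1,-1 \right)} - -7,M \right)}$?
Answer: $317$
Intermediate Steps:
$344 - y{\left(C{\left(1,-1 \right)} - -7,M \right)} = 344 - \left(\left(1 - -7\right) - -19\right) = 344 - \left(\left(1 + 7\right) + 19\right) = 344 - \left(8 + 19\right) = 344 - 27 = 317$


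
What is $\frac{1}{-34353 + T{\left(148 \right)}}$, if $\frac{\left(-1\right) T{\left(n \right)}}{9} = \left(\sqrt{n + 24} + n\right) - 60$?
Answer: $- \frac{3905}{137239677} + \frac{2 \sqrt{43}}{137239677} \approx -2.8358 \cdot 10^{-5}$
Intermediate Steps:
$T{\left(n \right)} = 540 - 9 n - 9 \sqrt{24 + n}$ ($T{\left(n \right)} = - 9 \left(\left(\sqrt{n + 24} + n\right) - 60\right) = - 9 \left(\left(\sqrt{24 + n} + n\right) - 60\right) = - 9 \left(\left(n + \sqrt{24 + n}\right) - 60\right) = - 9 \left(-60 + n + \sqrt{24 + n}\right) = 540 - 9 n - 9 \sqrt{24 + n}$)
$\frac{1}{-34353 + T{\left(148 \right)}} = \frac{1}{-34353 - \left(792 + 9 \sqrt{24 + 148}\right)} = \frac{1}{-34353 - \left(792 + 18 \sqrt{43}\right)} = \frac{1}{-35145 - 18 \sqrt{43}}$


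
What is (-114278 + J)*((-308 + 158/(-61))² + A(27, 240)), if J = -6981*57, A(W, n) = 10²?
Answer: -184043452180120/3721 ≈ -4.9461e+10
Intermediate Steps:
A(W, n) = 100
J = -397917
(-114278 + J)*((-308 + 158/(-61))² + A(27, 240)) = (-114278 - 397917)*((-308 + 158/(-61))² + 100) = -512195*((-308 + 158*(-1/61))² + 100) = -512195*((-308 - 158/61)² + 100) = -512195*((-18946/61)² + 100) = -512195*(358950916/3721 + 100) = -512195*359323016/3721 = -184043452180120/3721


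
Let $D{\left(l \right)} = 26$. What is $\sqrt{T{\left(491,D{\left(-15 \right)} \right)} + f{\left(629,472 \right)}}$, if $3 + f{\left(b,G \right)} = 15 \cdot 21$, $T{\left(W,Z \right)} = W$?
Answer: $\sqrt{803} \approx 28.337$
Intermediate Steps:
$f{\left(b,G \right)} = 312$ ($f{\left(b,G \right)} = -3 + 15 \cdot 21 = -3 + 315 = 312$)
$\sqrt{T{\left(491,D{\left(-15 \right)} \right)} + f{\left(629,472 \right)}} = \sqrt{491 + 312} = \sqrt{803}$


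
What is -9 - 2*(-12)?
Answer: 15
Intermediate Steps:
-9 - 2*(-12) = -9 + 24 = 15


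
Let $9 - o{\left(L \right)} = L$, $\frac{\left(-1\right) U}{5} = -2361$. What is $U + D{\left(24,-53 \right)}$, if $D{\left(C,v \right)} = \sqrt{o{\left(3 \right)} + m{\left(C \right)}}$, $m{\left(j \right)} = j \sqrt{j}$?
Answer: $11805 + \sqrt{6 + 48 \sqrt{6}} \approx 11816.0$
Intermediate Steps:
$m{\left(j \right)} = j^{\frac{3}{2}}$
$U = 11805$ ($U = \left(-5\right) \left(-2361\right) = 11805$)
$o{\left(L \right)} = 9 - L$
$D{\left(C,v \right)} = \sqrt{6 + C^{\frac{3}{2}}}$ ($D{\left(C,v \right)} = \sqrt{\left(9 - 3\right) + C^{\frac{3}{2}}} = \sqrt{6 + C^{\frac{3}{2}}}$)
$U + D{\left(24,-53 \right)} = 11805 + \sqrt{6 + 24^{\frac{3}{2}}} = 11805 + \sqrt{6 + 48 \sqrt{6}}$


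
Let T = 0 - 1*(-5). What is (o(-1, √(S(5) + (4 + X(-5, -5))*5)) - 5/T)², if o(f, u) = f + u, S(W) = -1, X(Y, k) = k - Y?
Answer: (2 - √19)² ≈ 5.5644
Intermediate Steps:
T = 5 (T = 0 + 5 = 5)
(o(-1, √(S(5) + (4 + X(-5, -5))*5)) - 5/T)² = ((-1 + √(-1 + (4 + (-5 - 1*(-5)))*5)) - 5/5)² = ((-1 + √(-1 + (4 + (-5 + 5))*5)) - 5*⅕)² = ((-1 + √(-1 + (4 + 0)*5)) - 1)² = ((-1 + √(-1 + 4*5)) - 1)² = ((-1 + √(-1 + 20)) - 1)² = ((-1 + √19) - 1)² = (-2 + √19)²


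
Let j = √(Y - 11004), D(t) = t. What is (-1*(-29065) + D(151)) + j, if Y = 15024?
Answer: 29216 + 2*√1005 ≈ 29279.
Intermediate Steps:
j = 2*√1005 (j = √(15024 - 11004) = √4020 = 2*√1005 ≈ 63.403)
(-1*(-29065) + D(151)) + j = (-1*(-29065) + 151) + 2*√1005 = (29065 + 151) + 2*√1005 = 29216 + 2*√1005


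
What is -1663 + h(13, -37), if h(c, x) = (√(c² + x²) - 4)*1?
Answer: -1667 + √1538 ≈ -1627.8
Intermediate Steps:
h(c, x) = -4 + √(c² + x²) (h(c, x) = (-4 + √(c² + x²))*1 = -4 + √(c² + x²))
-1663 + h(13, -37) = -1663 + (-4 + √(13² + (-37)²)) = -1663 + (-4 + √(169 + 1369)) = -1663 + (-4 + √1538) = -1667 + √1538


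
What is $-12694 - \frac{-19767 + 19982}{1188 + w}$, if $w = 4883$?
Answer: $- \frac{77065489}{6071} \approx -12694.0$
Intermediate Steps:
$-12694 - \frac{-19767 + 19982}{1188 + w} = -12694 - \frac{-19767 + 19982}{1188 + 4883} = -12694 - \frac{215}{6071} = - \frac{77065489}{6071}$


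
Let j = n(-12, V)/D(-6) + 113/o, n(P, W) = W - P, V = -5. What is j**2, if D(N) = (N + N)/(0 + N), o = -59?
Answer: 34969/13924 ≈ 2.5114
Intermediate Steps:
D(N) = 2 (D(N) = (2*N)/N = 2)
j = 187/118 (j = (-5 - 1*(-12))/2 + 113/(-59) = (-5 + 12)*(1/2) + 113*(-1/59) = 7*(1/2) - 113/59 = 7/2 - 113/59 = 187/118 ≈ 1.5847)
j**2 = (187/118)**2 = 34969/13924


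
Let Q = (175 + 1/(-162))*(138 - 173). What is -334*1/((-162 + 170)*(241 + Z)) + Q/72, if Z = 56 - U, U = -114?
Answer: -136095779/1597968 ≈ -85.168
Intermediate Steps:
Z = 170 (Z = 56 - 1*(-114) = 56 + 114 = 170)
Q = -992215/162 (Q = (175 - 1/162)*(-35) = (28349/162)*(-35) = -992215/162 ≈ -6124.8)
-334*1/((-162 + 170)*(241 + Z)) + Q/72 = -334*1/((-162 + 170)*(241 + 170)) - 992215/162/72 = -334/(8*411) - 992215/162*1/72 = -334/3288 - 992215/11664 = -334*1/3288 - 992215/11664 = -167/1644 - 992215/11664 = -136095779/1597968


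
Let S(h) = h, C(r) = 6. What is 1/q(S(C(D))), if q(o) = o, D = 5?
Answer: ⅙ ≈ 0.16667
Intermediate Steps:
1/q(S(C(D))) = 1/6 = ⅙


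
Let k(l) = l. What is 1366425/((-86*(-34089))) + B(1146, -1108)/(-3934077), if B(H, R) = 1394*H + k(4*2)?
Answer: 230736695599/3844450857786 ≈ 0.060018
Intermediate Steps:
B(H, R) = 8 + 1394*H (B(H, R) = 1394*H + 4*2 = 1394*H + 8 = 8 + 1394*H)
1366425/((-86*(-34089))) + B(1146, -1108)/(-3934077) = 1366425/((-86*(-34089))) + (8 + 1394*1146)/(-3934077) = 1366425/2931654 + (8 + 1597524)*(-1/3934077) = 1366425*(1/2931654) + 1597532*(-1/3934077) = 455475/977218 - 1597532/3934077 = 230736695599/3844450857786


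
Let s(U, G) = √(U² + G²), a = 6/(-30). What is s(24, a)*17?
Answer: 17*√14401/5 ≈ 408.01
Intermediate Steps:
a = -⅕ (a = 6*(-1/30) = -⅕ ≈ -0.20000)
s(U, G) = √(G² + U²)
s(24, a)*17 = √((-⅕)² + 24²)*17 = √(1/25 + 576)*17 = √(14401/25)*17 = (√14401/5)*17 = 17*√14401/5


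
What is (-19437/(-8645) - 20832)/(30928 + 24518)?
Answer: -3159179/8409310 ≈ -0.37568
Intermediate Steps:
(-19437/(-8645) - 20832)/(30928 + 24518) = (-19437*(-1/8645) - 20832)/55446 = (1023/455 - 20832)*(1/55446) = -9477537/455*1/55446 = -3159179/8409310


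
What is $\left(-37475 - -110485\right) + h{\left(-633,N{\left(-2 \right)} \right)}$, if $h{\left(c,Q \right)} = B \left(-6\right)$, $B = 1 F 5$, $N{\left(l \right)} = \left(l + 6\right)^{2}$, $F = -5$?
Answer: $73160$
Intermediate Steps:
$N{\left(l \right)} = \left(6 + l\right)^{2}$
$B = -25$ ($B = 1 \left(-5\right) 5 = \left(-5\right) 5 = -25$)
$h{\left(c,Q \right)} = 150$ ($h{\left(c,Q \right)} = \left(-25\right) \left(-6\right) = 150$)
$\left(-37475 - -110485\right) + h{\left(-633,N{\left(-2 \right)} \right)} = \left(-37475 - -110485\right) + 150 = \left(-37475 + 110485\right) + 150 = 73010 + 150 = 73160$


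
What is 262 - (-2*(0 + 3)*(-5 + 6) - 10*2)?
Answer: 288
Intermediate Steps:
262 - (-2*(0 + 3)*(-5 + 6) - 10*2) = 262 - (-6 - 20) = 262 - 1*(-26) = 262 + 26 = 288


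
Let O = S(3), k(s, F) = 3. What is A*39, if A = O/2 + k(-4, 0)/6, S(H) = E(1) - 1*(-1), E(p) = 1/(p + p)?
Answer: 195/4 ≈ 48.750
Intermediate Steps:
E(p) = 1/(2*p)
S(H) = 3/2 (S(H) = (½)/1 - 1*(-1) = (½)*1 + 1 = ½ + 1 = 3/2)
O = 3/2 ≈ 1.5000
A = 5/4 (A = (3/2)/2 + 3/6 = (3/2)*(½) + 3*(⅙) = ¾ + ½ = 5/4 ≈ 1.2500)
A*39 = (5/4)*39 = 195/4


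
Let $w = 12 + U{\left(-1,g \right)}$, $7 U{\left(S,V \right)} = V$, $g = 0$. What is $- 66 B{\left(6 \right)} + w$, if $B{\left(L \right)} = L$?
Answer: $-384$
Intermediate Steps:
$U{\left(S,V \right)} = \frac{V}{7}$
$w = 12$ ($w = 12 + \frac{1}{7} \cdot 0 = 12 + 0 = 12$)
$- 66 B{\left(6 \right)} + w = \left(-66\right) 6 + 12 = -396 + 12 = -384$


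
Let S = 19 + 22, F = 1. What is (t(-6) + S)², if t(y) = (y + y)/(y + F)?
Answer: 47089/25 ≈ 1883.6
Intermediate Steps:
t(y) = 2*y/(1 + y) (t(y) = (y + y)/(y + 1) = (2*y)/(1 + y) = 2*y/(1 + y))
S = 41
(t(-6) + S)² = (2*(-6)/(1 - 6) + 41)² = (2*(-6)/(-5) + 41)² = (2*(-6)*(-⅕) + 41)² = (12/5 + 41)² = (217/5)² = 47089/25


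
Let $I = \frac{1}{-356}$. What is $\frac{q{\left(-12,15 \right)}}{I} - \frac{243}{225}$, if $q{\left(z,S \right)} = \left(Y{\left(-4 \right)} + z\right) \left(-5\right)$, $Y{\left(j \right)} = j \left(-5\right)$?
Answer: $\frac{355973}{25} \approx 14239.0$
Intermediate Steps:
$Y{\left(j \right)} = - 5 j$
$q{\left(z,S \right)} = -100 - 5 z$ ($q{\left(z,S \right)} = \left(\left(-5\right) \left(-4\right) + z\right) \left(-5\right) = \left(20 + z\right) \left(-5\right) = -100 - 5 z$)
$I = - \frac{1}{356} \approx -0.002809$
$\frac{q{\left(-12,15 \right)}}{I} - \frac{243}{225} = \frac{-100 - -60}{- \frac{1}{356}} - \frac{243}{225} = \left(-100 + 60\right) \left(-356\right) - \frac{27}{25} = \left(-40\right) \left(-356\right) - \frac{27}{25} = 14240 - \frac{27}{25} = \frac{355973}{25}$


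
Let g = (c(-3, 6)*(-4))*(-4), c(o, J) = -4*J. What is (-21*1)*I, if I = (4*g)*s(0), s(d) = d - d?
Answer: 0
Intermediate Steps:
s(d) = 0
g = -384 (g = (-4*6*(-4))*(-4) = -24*(-4)*(-4) = 96*(-4) = -384)
I = 0 (I = (4*(-384))*0 = -1536*0 = 0)
(-21*1)*I = -21*1*0 = -21*0 = 0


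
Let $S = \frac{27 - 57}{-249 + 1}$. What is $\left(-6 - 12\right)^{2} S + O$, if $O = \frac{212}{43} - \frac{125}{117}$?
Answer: $\frac{6714964}{155961} \approx 43.055$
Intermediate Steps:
$S = \frac{15}{124}$ ($S = - \frac{30}{-248} = \left(-30\right) \left(- \frac{1}{248}\right) = \frac{15}{124} \approx 0.12097$)
$O = \frac{19429}{5031}$ ($O = 212 \cdot \frac{1}{43} - \frac{125}{117} = \frac{212}{43} - \frac{125}{117} = \frac{19429}{5031} \approx 3.8619$)
$\left(-6 - 12\right)^{2} S + O = \left(-6 - 12\right)^{2} \cdot \frac{15}{124} + \frac{19429}{5031} = \left(-18\right)^{2} \cdot \frac{15}{124} + \frac{19429}{5031} = 324 \cdot \frac{15}{124} + \frac{19429}{5031} = \frac{1215}{31} + \frac{19429}{5031} = \frac{6714964}{155961}$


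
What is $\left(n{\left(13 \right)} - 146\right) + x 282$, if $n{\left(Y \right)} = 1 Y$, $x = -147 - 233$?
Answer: $-107293$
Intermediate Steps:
$x = -380$
$n{\left(Y \right)} = Y$
$\left(n{\left(13 \right)} - 146\right) + x 282 = \left(13 - 146\right) - 107160 = -133 - 107160 = -107293$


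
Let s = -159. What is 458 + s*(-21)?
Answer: 3797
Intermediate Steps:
458 + s*(-21) = 458 - 159*(-21) = 458 + 3339 = 3797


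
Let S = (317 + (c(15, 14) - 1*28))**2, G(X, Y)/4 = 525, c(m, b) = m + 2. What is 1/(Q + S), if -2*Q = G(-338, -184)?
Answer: 1/92586 ≈ 1.0801e-5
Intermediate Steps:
c(m, b) = 2 + m
G(X, Y) = 2100 (G(X, Y) = 4*525 = 2100)
Q = -1050 (Q = -1/2*2100 = -1050)
S = 93636 (S = (317 + ((2 + 15) - 1*28))**2 = (317 + (17 - 28))**2 = (317 - 11)**2 = 306**2 = 93636)
1/(Q + S) = 1/(-1050 + 93636) = 1/92586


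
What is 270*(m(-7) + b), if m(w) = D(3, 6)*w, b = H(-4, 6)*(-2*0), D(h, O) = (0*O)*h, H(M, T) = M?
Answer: 0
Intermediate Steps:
D(h, O) = 0 (D(h, O) = 0*h = 0)
b = 0 (b = -(-8)*0 = -4*0 = 0)
m(w) = 0 (m(w) = 0*w = 0)
270*(m(-7) + b) = 270*(0 + 0) = 270*0 = 0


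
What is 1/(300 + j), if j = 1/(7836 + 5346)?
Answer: 13182/3954601 ≈ 0.0033333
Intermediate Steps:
j = 1/13182 ≈ 7.5861e-5
1/(300 + j) = 1/(300 + 1/13182) = 1/(3954601/13182) = 13182/3954601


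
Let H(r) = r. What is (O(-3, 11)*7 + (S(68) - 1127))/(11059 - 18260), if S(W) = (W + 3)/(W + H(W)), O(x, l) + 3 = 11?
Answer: 145585/979336 ≈ 0.14866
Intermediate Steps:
O(x, l) = 8 (O(x, l) = -3 + 11 = 8)
S(W) = (3 + W)/(2*W) (S(W) = (W + 3)/(W + W) = (3 + W)/((2*W)) = (3 + W)*(1/(2*W)) = (3 + W)/(2*W))
(O(-3, 11)*7 + (S(68) - 1127))/(11059 - 18260) = (8*7 + ((½)*(3 + 68)/68 - 1127))/(11059 - 18260) = (56 + ((½)*(1/68)*71 - 1127))/(-7201) = (56 + (71/136 - 1127))*(-1/7201) = (56 - 153201/136)*(-1/7201) = -145585/136*(-1/7201) = 145585/979336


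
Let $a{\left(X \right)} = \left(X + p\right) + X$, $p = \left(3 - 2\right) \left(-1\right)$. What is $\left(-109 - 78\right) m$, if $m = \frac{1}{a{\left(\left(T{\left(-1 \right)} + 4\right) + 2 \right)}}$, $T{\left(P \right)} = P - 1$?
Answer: $- \frac{187}{7} \approx -26.714$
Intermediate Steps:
$T{\left(P \right)} = -1 + P$
$p = -1$ ($p = \left(3 - 2\right) \left(-1\right) = 1 \left(-1\right) = -1$)
$a{\left(X \right)} = -1 + 2 X$ ($a{\left(X \right)} = \left(X - 1\right) + X = \left(-1 + X\right) + X = -1 + 2 X$)
$m = \frac{1}{7}$ ($m = \frac{1}{-1 + 2 \left(\left(\left(-1 - 1\right) + 4\right) + 2\right)} = \frac{1}{-1 + 2 \left(\left(-2 + 4\right) + 2\right)} = \frac{1}{-1 + 2 \left(2 + 2\right)} = \frac{1}{-1 + 2 \cdot 4} = \frac{1}{-1 + 8} = \frac{1}{7} \approx 0.14286$)
$\left(-109 - 78\right) m = \left(-109 - 78\right) \frac{1}{7} = \left(-187\right) \frac{1}{7} = - \frac{187}{7}$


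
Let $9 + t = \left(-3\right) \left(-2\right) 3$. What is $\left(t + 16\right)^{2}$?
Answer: $625$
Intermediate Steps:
$t = 9$ ($t = -9 + \left(-3\right) \left(-2\right) 3 = -9 + 6 \cdot 3 = -9 + 18 = 9$)
$\left(t + 16\right)^{2} = \left(9 + 16\right)^{2} = 25^{2} = 625$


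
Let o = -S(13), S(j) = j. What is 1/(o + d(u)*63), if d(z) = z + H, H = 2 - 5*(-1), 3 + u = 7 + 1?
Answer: 1/743 ≈ 0.0013459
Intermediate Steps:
u = 5 (u = -3 + (7 + 1) = -3 + 8 = 5)
o = -13 (o = -1*13 = -13)
H = 7 (H = 2 + 5 = 7)
d(z) = 7 + z (d(z) = z + 7 = 7 + z)
1/(o + d(u)*63) = 1/(-13 + (7 + 5)*63) = 1/(-13 + 12*63) = 1/(-13 + 756) = 1/743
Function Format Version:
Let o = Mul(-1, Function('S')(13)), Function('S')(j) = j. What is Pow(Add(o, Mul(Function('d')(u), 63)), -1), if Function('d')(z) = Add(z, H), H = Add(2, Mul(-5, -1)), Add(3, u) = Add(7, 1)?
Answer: Rational(1, 743) ≈ 0.0013459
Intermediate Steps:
u = 5 (u = Add(-3, Add(7, 1)) = Add(-3, 8) = 5)
o = -13 (o = Mul(-1, 13) = -13)
H = 7 (H = Add(2, 5) = 7)
Function('d')(z) = Add(7, z) (Function('d')(z) = Add(z, 7) = Add(7, z))
Pow(Add(o, Mul(Function('d')(u), 63)), -1) = Pow(Add(-13, Mul(Add(7, 5), 63)), -1) = Pow(Add(-13, Mul(12, 63)), -1) = Pow(Add(-13, 756), -1) = Pow(743, -1) = Rational(1, 743)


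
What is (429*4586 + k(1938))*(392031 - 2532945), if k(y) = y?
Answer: -4216170449448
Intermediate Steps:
(429*4586 + k(1938))*(392031 - 2532945) = (429*4586 + 1938)*(392031 - 2532945) = (1967394 + 1938)*(-2140914) = 1969332*(-2140914) = -4216170449448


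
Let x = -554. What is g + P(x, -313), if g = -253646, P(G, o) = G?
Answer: -254200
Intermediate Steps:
g + P(x, -313) = -253646 - 554 = -254200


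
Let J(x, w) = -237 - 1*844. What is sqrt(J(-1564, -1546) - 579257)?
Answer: 3*I*sqrt(64482) ≈ 761.8*I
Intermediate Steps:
J(x, w) = -1081 (J(x, w) = -237 - 844 = -1081)
sqrt(J(-1564, -1546) - 579257) = sqrt(-1081 - 579257) = sqrt(-580338) = 3*I*sqrt(64482)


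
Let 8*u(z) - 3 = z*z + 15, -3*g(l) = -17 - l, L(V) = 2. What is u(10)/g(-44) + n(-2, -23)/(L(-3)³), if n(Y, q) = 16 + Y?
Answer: ⅑ ≈ 0.11111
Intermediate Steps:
g(l) = 17/3 + l/3 (g(l) = -(-17 - l)/3 = 17/3 + l/3)
u(z) = 9/4 + z²/8 (u(z) = 3/8 + (z*z + 15)/8 = 3/8 + (z² + 15)/8 = 3/8 + (15 + z²)/8 = 3/8 + (15/8 + z²/8) = 9/4 + z²/8)
u(10)/g(-44) + n(-2, -23)/(L(-3)³) = (9/4 + (⅛)*10²)/(17/3 + (⅓)*(-44)) + (16 - 2)/(2³) = (9/4 + (⅛)*100)/(17/3 - 44/3) + 14/8 = (9/4 + 25/2)/(-9) + 14*(⅛) = (59/4)*(-⅑) + 7/4 = -59/36 + 7/4 = ⅑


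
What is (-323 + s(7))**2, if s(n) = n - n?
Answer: 104329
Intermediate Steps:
s(n) = 0
(-323 + s(7))**2 = (-323 + 0)**2 = (-323)**2 = 104329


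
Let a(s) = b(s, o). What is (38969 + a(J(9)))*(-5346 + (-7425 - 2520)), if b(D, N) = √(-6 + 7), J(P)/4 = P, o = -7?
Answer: -595890270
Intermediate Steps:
J(P) = 4*P
b(D, N) = 1 (b(D, N) = √1 = 1)
a(s) = 1
(38969 + a(J(9)))*(-5346 + (-7425 - 2520)) = (38969 + 1)*(-5346 + (-7425 - 2520)) = 38970*(-5346 - 9945) = 38970*(-15291) = -595890270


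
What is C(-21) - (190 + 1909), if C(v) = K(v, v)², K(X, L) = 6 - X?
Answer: -1370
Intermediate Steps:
C(v) = (6 - v)²
C(-21) - (190 + 1909) = (-6 - 21)² - (190 + 1909) = (-27)² - 1*2099 = 729 - 2099 = -1370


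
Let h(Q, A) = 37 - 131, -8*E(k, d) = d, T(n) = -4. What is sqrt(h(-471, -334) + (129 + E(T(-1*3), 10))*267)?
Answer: sqrt(136061)/2 ≈ 184.43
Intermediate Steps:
E(k, d) = -d/8
h(Q, A) = -94
sqrt(h(-471, -334) + (129 + E(T(-1*3), 10))*267) = sqrt(-94 + (129 - 1/8*10)*267) = sqrt(-94 + (129 - 5/4)*267) = sqrt(-94 + (511/4)*267) = sqrt(-94 + 136437/4) = sqrt(136061/4) = sqrt(136061)/2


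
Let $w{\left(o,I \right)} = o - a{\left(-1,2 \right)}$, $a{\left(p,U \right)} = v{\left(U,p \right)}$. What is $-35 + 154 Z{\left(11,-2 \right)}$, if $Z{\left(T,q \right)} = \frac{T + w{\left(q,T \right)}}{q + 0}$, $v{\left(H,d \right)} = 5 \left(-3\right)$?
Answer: $-1883$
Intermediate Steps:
$v{\left(H,d \right)} = -15$
$a{\left(p,U \right)} = -15$
$w{\left(o,I \right)} = 15 + o$ ($w{\left(o,I \right)} = o - -15 = o + 15 = 15 + o$)
$Z{\left(T,q \right)} = \frac{15 + T + q}{q}$ ($Z{\left(T,q \right)} = \frac{T + \left(15 + q\right)}{q + 0} = \frac{15 + T + q}{q}$)
$-35 + 154 Z{\left(11,-2 \right)} = -35 + 154 \frac{15 + 11 - 2}{-2} = -35 + 154 \left(\left(- \frac{1}{2}\right) 24\right) = -35 + 154 \left(-12\right) = -35 - 1848 = -1883$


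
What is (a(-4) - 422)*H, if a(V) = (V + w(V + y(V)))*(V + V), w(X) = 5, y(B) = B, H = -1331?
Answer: 572330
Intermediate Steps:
a(V) = 2*V*(5 + V) (a(V) = (V + 5)*(V + V) = (5 + V)*(2*V) = 2*V*(5 + V))
(a(-4) - 422)*H = (2*(-4)*(5 - 4) - 422)*(-1331) = (2*(-4)*1 - 422)*(-1331) = (-8 - 422)*(-1331) = -430*(-1331) = 572330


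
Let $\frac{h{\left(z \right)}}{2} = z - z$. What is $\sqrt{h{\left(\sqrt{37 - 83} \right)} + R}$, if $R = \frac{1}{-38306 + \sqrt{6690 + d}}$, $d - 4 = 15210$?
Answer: $\frac{i \sqrt{38158}}{38158} \approx 0.0051193 i$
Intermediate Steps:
$d = 15214$ ($d = 4 + 15210 = 15214$)
$h{\left(z \right)} = 0$ ($h{\left(z \right)} = 2 \left(z - z\right) = 2 \cdot 0 = 0$)
$R = - \frac{1}{38158}$ ($R = \frac{1}{-38306 + \sqrt{6690 + 15214}} = \frac{1}{-38306 + \sqrt{21904}} = \frac{1}{-38306 + 148} = \frac{1}{-38158} = - \frac{1}{38158} \approx -2.6207 \cdot 10^{-5}$)
$\sqrt{h{\left(\sqrt{37 - 83} \right)} + R} = \sqrt{0 - \frac{1}{38158}} = \sqrt{- \frac{1}{38158}} = \frac{i \sqrt{38158}}{38158}$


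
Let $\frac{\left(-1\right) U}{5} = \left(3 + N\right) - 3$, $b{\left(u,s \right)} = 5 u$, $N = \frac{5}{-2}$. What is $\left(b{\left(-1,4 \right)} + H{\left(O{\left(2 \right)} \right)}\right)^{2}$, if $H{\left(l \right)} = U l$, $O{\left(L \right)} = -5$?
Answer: $\frac{18225}{4} \approx 4556.3$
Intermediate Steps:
$N = - \frac{5}{2}$ ($N = 5 \left(- \frac{1}{2}\right) = - \frac{5}{2} \approx -2.5$)
$U = \frac{25}{2}$ ($U = - 5 \left(\left(3 - \frac{5}{2}\right) - 3\right) = - 5 \left(\frac{1}{2} - 3\right) = \left(-5\right) \left(- \frac{5}{2}\right) = \frac{25}{2} \approx 12.5$)
$H{\left(l \right)} = \frac{25 l}{2}$
$\left(b{\left(-1,4 \right)} + H{\left(O{\left(2 \right)} \right)}\right)^{2} = \left(5 \left(-1\right) + \frac{25}{2} \left(-5\right)\right)^{2} = \left(-5 - \frac{125}{2}\right)^{2} = \left(- \frac{135}{2}\right)^{2} = \frac{18225}{4}$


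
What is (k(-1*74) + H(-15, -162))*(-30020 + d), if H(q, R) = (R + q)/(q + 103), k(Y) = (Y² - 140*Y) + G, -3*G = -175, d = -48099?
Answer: -327753967187/264 ≈ -1.2415e+9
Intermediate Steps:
G = 175/3 (G = -⅓*(-175) = 175/3 ≈ 58.333)
k(Y) = 175/3 + Y² - 140*Y (k(Y) = (Y² - 140*Y) + 175/3 = 175/3 + Y² - 140*Y)
H(q, R) = (R + q)/(103 + q)
(k(-1*74) + H(-15, -162))*(-30020 + d) = ((175/3 + (-1*74)² - (-140)*74) + (-162 - 15)/(103 - 15))*(-30020 - 48099) = ((175/3 + (-74)² - 140*(-74)) - 177/88)*(-78119) = ((175/3 + 5476 + 10360) + (1/88)*(-177))*(-78119) = (47683/3 - 177/88)*(-78119) = (4195573/264)*(-78119) = -327753967187/264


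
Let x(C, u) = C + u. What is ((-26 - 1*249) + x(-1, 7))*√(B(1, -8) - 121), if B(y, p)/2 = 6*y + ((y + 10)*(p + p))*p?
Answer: -269*√2707 ≈ -13996.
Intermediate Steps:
B(y, p) = 12*y + 4*p²*(10 + y) (B(y, p) = 2*(6*y + ((y + 10)*(p + p))*p) = 2*(6*y + ((10 + y)*(2*p))*p) = 2*(6*y + (2*p*(10 + y))*p) = 2*(6*y + 2*p²*(10 + y)) = 12*y + 4*p²*(10 + y))
((-26 - 1*249) + x(-1, 7))*√(B(1, -8) - 121) = ((-26 - 1*249) + (-1 + 7))*√((12*1 + 40*(-8)² + 4*1*(-8)²) - 121) = ((-26 - 249) + 6)*√((12 + 40*64 + 4*1*64) - 121) = (-275 + 6)*√((12 + 2560 + 256) - 121) = -269*√(2828 - 121) = -269*√2707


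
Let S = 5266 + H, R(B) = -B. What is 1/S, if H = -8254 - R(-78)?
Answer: -1/3066 ≈ -0.00032616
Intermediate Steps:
H = -8332 (H = -8254 - (-1)*(-78) = -8254 - 1*78 = -8254 - 78 = -8332)
S = -3066 (S = 5266 - 8332 = -3066)
1/S = 1/(-3066) = -1/3066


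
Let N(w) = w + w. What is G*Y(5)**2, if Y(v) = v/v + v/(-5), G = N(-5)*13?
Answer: 0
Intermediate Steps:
N(w) = 2*w
G = -130 (G = (2*(-5))*13 = -10*13 = -130)
Y(v) = 1 - v/5 (Y(v) = 1 + v*(-1/5) = 1 - v/5)
G*Y(5)**2 = -130*(1 - 1/5*5)**2 = -130*(1 - 1)**2 = -130*0**2 = -130*0 = 0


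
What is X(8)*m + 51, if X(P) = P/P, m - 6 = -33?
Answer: 24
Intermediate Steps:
m = -27 (m = 6 - 33 = -27)
X(P) = 1
X(8)*m + 51 = 1*(-27) + 51 = -27 + 51 = 24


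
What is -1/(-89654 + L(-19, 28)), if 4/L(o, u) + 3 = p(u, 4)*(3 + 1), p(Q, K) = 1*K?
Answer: 13/1165498 ≈ 1.1154e-5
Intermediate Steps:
p(Q, K) = K
L(o, u) = 4/13 (L(o, u) = 4/(-3 + 4*(3 + 1)) = 4/(-3 + 4*4) = 4/(-3 + 16) = 4/13)
-1/(-89654 + L(-19, 28)) = -1/(-89654 + 4/13) = -1/(-1165498/13) = -1*(-13/1165498) = 13/1165498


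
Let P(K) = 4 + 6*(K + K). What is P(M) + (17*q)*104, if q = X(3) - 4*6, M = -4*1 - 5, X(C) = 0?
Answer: -42536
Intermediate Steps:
M = -9 (M = -4 - 5 = -9)
P(K) = 4 + 12*K (P(K) = 4 + 6*(2*K) = 4 + 12*K)
q = -24 (q = 0 - 4*6 = 0 - 24 = -24)
P(M) + (17*q)*104 = (4 + 12*(-9)) + (17*(-24))*104 = (4 - 108) - 408*104 = -104 - 42432 = -42536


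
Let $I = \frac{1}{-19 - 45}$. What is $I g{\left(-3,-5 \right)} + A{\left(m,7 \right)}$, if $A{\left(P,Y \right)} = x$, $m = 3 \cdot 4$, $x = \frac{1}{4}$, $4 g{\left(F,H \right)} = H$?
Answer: $\frac{69}{256} \approx 0.26953$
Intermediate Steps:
$g{\left(F,H \right)} = \frac{H}{4}$
$x = \frac{1}{4} \approx 0.25$
$m = 12$
$A{\left(P,Y \right)} = \frac{1}{4}$
$I = - \frac{1}{64}$ ($I = \frac{1}{-64} = - \frac{1}{64} \approx -0.015625$)
$I g{\left(-3,-5 \right)} + A{\left(m,7 \right)} = - \frac{\frac{1}{4} \left(-5\right)}{64} + \frac{1}{4} = \left(- \frac{1}{64}\right) \left(- \frac{5}{4}\right) + \frac{1}{4} = \frac{5}{256} + \frac{1}{4} = \frac{69}{256}$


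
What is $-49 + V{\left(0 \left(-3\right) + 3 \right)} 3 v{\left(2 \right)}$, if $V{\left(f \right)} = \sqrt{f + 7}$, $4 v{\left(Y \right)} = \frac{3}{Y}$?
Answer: $-49 + \frac{9 \sqrt{10}}{8} \approx -45.442$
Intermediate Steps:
$v{\left(Y \right)} = \frac{3}{4 Y}$ ($v{\left(Y \right)} = \frac{3 \frac{1}{Y}}{4} = \frac{3}{4 Y}$)
$V{\left(f \right)} = \sqrt{7 + f}$
$-49 + V{\left(0 \left(-3\right) + 3 \right)} 3 v{\left(2 \right)} = -49 + \sqrt{7 + \left(0 \left(-3\right) + 3\right)} 3 \frac{3}{4 \cdot 2} = -49 + \sqrt{7 + \left(0 + 3\right)} 3 \cdot \frac{3}{4} \cdot \frac{1}{2} = -49 + \sqrt{7 + 3} \cdot 3 \cdot \frac{3}{8} = -49 + \sqrt{10} \cdot \frac{9}{8} = -49 + \frac{9 \sqrt{10}}{8}$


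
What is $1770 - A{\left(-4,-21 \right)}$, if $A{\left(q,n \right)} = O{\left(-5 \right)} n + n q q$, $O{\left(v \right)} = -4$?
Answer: $2022$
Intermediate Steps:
$A{\left(q,n \right)} = - 4 n + n q^{2}$ ($A{\left(q,n \right)} = - 4 n + n q q = - 4 n + n q^{2}$)
$1770 - A{\left(-4,-21 \right)} = 1770 - - 21 \left(-4 + \left(-4\right)^{2}\right) = 1770 - - 21 \left(-4 + 16\right) = 1770 - \left(-21\right) 12 = 1770 - -252 = 1770 + 252 = 2022$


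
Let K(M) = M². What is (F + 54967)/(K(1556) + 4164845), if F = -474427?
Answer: -139820/2195327 ≈ -0.063690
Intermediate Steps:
(F + 54967)/(K(1556) + 4164845) = (-474427 + 54967)/(1556² + 4164845) = -419460/(2421136 + 4164845) = -419460/6585981 = -419460*1/6585981 = -139820/2195327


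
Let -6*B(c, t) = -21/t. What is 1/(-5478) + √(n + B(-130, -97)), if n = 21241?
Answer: -1/5478 + √799424918/194 ≈ 145.74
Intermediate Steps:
B(c, t) = 7/(2*t) (B(c, t) = -(-7)/(2*t) = 7/(2*t))
1/(-5478) + √(n + B(-130, -97)) = 1/(-5478) + √(21241 + (7/2)/(-97)) = -1/5478 + √(21241 + (7/2)*(-1/97)) = -1/5478 + √(21241 - 7/194) = -1/5478 + √(4120747/194) = -1/5478 + √799424918/194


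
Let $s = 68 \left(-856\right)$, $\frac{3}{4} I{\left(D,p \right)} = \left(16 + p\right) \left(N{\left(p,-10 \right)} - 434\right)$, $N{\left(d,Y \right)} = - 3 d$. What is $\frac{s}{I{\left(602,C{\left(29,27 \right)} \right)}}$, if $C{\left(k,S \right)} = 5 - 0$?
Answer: $\frac{14552}{3143} \approx 4.63$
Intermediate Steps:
$C{\left(k,S \right)} = 5$ ($C{\left(k,S \right)} = 5 + 0 = 5$)
$I{\left(D,p \right)} = \frac{4 \left(-434 - 3 p\right) \left(16 + p\right)}{3}$ ($I{\left(D,p \right)} = \frac{4 \left(16 + p\right) \left(- 3 p - 434\right)}{3} = \frac{4 \left(16 + p\right) \left(-434 - 3 p\right)}{3} = \frac{4 \left(-434 - 3 p\right) \left(16 + p\right)}{3}$)
$s = -58208$
$\frac{s}{I{\left(602,C{\left(29,27 \right)} \right)}} = - \frac{58208}{- \frac{27776}{3} - 4 \cdot 5^{2} - \frac{9640}{3}} = - \frac{58208}{- \frac{27776}{3} - 100 - \frac{9640}{3}} = - \frac{58208}{-12572} = \left(-58208\right) \left(- \frac{1}{12572}\right) = \frac{14552}{3143}$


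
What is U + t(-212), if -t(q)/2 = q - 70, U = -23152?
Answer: -22588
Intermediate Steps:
t(q) = 140 - 2*q (t(q) = -2*(q - 70) = -2*(-70 + q) = 140 - 2*q)
U + t(-212) = -23152 + (140 - 2*(-212)) = -23152 + (140 + 424) = -23152 + 564 = -22588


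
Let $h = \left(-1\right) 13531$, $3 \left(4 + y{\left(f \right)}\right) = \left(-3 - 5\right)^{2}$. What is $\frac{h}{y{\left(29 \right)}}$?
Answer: $- \frac{40593}{52} \approx -780.63$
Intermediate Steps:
$y{\left(f \right)} = \frac{52}{3}$ ($y{\left(f \right)} = -4 + \frac{\left(-3 - 5\right)^{2}}{3} = -4 + \frac{\left(-8\right)^{2}}{3} = -4 + \frac{1}{3} \cdot 64 = -4 + \frac{64}{3} = \frac{52}{3}$)
$h = -13531$
$\frac{h}{y{\left(29 \right)}} = - \frac{13531}{\frac{52}{3}} = \left(-13531\right) \frac{3}{52} = - \frac{40593}{52}$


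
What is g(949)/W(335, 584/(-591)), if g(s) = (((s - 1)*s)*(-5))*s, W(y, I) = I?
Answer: 8640032895/2 ≈ 4.3200e+9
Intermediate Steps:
g(s) = -5*s²*(-1 + s) (g(s) = (((-1 + s)*s)*(-5))*s = ((s*(-1 + s))*(-5))*s = (-5*s*(-1 + s))*s = -5*s²*(-1 + s))
g(949)/W(335, 584/(-591)) = (5*949²*(1 - 1*949))/((584/(-591))) = (5*900601*(1 - 949))/((584*(-1/591))) = (5*900601*(-948))/(-584/591) = -4268848740*(-591/584) = 8640032895/2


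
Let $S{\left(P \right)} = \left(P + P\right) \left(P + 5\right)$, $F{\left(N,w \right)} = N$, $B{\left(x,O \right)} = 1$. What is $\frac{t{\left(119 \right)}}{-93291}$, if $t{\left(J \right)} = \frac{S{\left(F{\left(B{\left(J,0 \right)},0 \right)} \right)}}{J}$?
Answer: $- \frac{4}{3700543} \approx -1.0809 \cdot 10^{-6}$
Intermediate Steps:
$S{\left(P \right)} = 2 P \left(5 + P\right)$
$t{\left(J \right)} = \frac{12}{J}$ ($t{\left(J \right)} = \frac{2 \cdot 1 \left(5 + 1\right)}{J} = \frac{2 \cdot 1 \cdot 6}{J} = \frac{12}{J}$)
$\frac{t{\left(119 \right)}}{-93291} = \frac{12 \cdot \frac{1}{119}}{-93291} = 12 \cdot \frac{1}{119} \left(- \frac{1}{93291}\right) = \frac{12}{119} \left(- \frac{1}{93291}\right) = - \frac{4}{3700543}$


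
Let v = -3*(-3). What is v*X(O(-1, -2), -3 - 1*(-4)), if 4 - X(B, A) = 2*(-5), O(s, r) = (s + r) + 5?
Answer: 126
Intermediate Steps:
O(s, r) = 5 + r + s (O(s, r) = (r + s) + 5 = 5 + r + s)
X(B, A) = 14 (X(B, A) = 4 - 2*(-5) = 4 - 1*(-10) = 4 + 10 = 14)
v = 9
v*X(O(-1, -2), -3 - 1*(-4)) = 9*14 = 126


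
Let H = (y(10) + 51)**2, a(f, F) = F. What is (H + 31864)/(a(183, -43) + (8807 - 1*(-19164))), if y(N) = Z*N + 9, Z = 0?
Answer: 4433/3491 ≈ 1.2698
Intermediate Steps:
y(N) = 9 (y(N) = 0*N + 9 = 0 + 9 = 9)
H = 3600 (H = (9 + 51)**2 = 60**2 = 3600)
(H + 31864)/(a(183, -43) + (8807 - 1*(-19164))) = (3600 + 31864)/(-43 + (8807 - 1*(-19164))) = 35464/(-43 + (8807 + 19164)) = 35464/(-43 + 27971) = 35464/27928 = 35464*(1/27928) = 4433/3491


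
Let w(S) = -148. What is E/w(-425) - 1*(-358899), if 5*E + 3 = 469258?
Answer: 53023201/148 ≈ 3.5827e+5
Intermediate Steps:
E = 93851 (E = -⅗ + (⅕)*469258 = -⅗ + 469258/5 = 93851)
E/w(-425) - 1*(-358899) = 93851/(-148) - 1*(-358899) = 93851*(-1/148) + 358899 = -93851/148 + 358899 = 53023201/148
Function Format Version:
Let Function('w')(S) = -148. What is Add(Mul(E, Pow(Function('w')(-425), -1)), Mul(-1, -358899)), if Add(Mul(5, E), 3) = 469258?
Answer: Rational(53023201, 148) ≈ 3.5827e+5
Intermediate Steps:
E = 93851 (E = Add(Rational(-3, 5), Mul(Rational(1, 5), 469258)) = Add(Rational(-3, 5), Rational(469258, 5)) = 93851)
Add(Mul(E, Pow(Function('w')(-425), -1)), Mul(-1, -358899)) = Add(Mul(93851, Pow(-148, -1)), Mul(-1, -358899)) = Add(Mul(93851, Rational(-1, 148)), 358899) = Add(Rational(-93851, 148), 358899) = Rational(53023201, 148)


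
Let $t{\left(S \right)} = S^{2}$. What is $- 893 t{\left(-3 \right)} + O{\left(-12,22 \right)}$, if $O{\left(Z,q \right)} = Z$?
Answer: $-8049$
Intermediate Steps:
$- 893 t{\left(-3 \right)} + O{\left(-12,22 \right)} = - 893 \left(-3\right)^{2} - 12 = \left(-893\right) 9 - 12 = -8037 - 12 = -8049$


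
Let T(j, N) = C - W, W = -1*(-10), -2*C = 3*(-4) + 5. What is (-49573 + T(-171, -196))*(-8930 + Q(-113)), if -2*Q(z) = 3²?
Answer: 1771872171/4 ≈ 4.4297e+8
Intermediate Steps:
C = 7/2 (C = -(3*(-4) + 5)/2 = -(-12 + 5)/2 = -½*(-7) = 7/2 ≈ 3.5000)
W = 10
T(j, N) = -13/2 (T(j, N) = 7/2 - 1*10 = 7/2 - 10 = -13/2)
Q(z) = -9/2 (Q(z) = -½*3² = -½*9 = -9/2)
(-49573 + T(-171, -196))*(-8930 + Q(-113)) = (-49573 - 13/2)*(-8930 - 9/2) = -99159/2*(-17869/2) = 1771872171/4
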